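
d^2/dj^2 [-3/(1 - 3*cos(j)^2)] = 18*(-6*sin(j)^4 + 5*sin(j)^2 + 2)/(3*cos(j)^2 - 1)^3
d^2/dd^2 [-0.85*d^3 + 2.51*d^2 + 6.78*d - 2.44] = 5.02 - 5.1*d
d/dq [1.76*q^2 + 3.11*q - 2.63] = 3.52*q + 3.11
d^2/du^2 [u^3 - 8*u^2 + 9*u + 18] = 6*u - 16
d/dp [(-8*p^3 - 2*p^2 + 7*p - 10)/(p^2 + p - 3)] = (-8*p^4 - 16*p^3 + 63*p^2 + 32*p - 11)/(p^4 + 2*p^3 - 5*p^2 - 6*p + 9)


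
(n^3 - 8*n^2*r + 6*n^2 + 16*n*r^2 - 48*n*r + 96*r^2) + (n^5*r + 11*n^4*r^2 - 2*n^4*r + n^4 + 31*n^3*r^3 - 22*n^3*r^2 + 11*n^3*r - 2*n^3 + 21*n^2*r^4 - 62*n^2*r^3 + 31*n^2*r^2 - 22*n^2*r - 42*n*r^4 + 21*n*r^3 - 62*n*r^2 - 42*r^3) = n^5*r + 11*n^4*r^2 - 2*n^4*r + n^4 + 31*n^3*r^3 - 22*n^3*r^2 + 11*n^3*r - n^3 + 21*n^2*r^4 - 62*n^2*r^3 + 31*n^2*r^2 - 30*n^2*r + 6*n^2 - 42*n*r^4 + 21*n*r^3 - 46*n*r^2 - 48*n*r - 42*r^3 + 96*r^2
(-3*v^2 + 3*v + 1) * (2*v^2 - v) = -6*v^4 + 9*v^3 - v^2 - v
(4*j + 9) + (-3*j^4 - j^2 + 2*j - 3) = -3*j^4 - j^2 + 6*j + 6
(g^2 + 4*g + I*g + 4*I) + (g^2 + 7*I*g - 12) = 2*g^2 + 4*g + 8*I*g - 12 + 4*I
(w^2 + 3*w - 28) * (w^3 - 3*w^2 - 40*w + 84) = w^5 - 77*w^3 + 48*w^2 + 1372*w - 2352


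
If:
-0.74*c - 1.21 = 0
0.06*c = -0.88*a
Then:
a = 0.11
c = -1.64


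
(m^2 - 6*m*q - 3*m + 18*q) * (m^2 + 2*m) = m^4 - 6*m^3*q - m^3 + 6*m^2*q - 6*m^2 + 36*m*q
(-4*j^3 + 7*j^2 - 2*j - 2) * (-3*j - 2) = 12*j^4 - 13*j^3 - 8*j^2 + 10*j + 4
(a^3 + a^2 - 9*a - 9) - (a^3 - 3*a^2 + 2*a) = 4*a^2 - 11*a - 9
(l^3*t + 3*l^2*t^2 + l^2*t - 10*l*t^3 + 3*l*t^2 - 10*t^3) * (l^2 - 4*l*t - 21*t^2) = l^5*t - l^4*t^2 + l^4*t - 43*l^3*t^3 - l^3*t^2 - 23*l^2*t^4 - 43*l^2*t^3 + 210*l*t^5 - 23*l*t^4 + 210*t^5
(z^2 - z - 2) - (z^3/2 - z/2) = -z^3/2 + z^2 - z/2 - 2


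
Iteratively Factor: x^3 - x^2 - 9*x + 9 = (x - 3)*(x^2 + 2*x - 3) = (x - 3)*(x - 1)*(x + 3)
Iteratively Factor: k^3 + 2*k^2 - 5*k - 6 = (k + 3)*(k^2 - k - 2) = (k - 2)*(k + 3)*(k + 1)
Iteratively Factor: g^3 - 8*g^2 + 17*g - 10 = (g - 1)*(g^2 - 7*g + 10) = (g - 2)*(g - 1)*(g - 5)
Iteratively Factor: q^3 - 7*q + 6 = (q - 1)*(q^2 + q - 6) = (q - 2)*(q - 1)*(q + 3)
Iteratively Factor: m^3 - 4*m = (m - 2)*(m^2 + 2*m) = (m - 2)*(m + 2)*(m)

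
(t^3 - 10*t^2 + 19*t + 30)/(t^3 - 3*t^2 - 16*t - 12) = (t - 5)/(t + 2)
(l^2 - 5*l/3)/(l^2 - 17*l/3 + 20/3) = l/(l - 4)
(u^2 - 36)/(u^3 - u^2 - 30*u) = (u + 6)/(u*(u + 5))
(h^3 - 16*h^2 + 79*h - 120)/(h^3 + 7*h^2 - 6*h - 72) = (h^2 - 13*h + 40)/(h^2 + 10*h + 24)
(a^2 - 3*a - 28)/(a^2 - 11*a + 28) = (a + 4)/(a - 4)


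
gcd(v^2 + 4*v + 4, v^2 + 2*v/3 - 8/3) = v + 2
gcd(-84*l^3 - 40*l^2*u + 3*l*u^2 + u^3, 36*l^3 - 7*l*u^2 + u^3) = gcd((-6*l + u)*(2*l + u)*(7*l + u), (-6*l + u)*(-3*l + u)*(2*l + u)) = -12*l^2 - 4*l*u + u^2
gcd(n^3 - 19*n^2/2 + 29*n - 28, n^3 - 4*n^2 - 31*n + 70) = n - 2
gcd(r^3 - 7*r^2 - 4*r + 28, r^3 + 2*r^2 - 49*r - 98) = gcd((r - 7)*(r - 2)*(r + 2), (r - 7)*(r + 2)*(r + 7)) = r^2 - 5*r - 14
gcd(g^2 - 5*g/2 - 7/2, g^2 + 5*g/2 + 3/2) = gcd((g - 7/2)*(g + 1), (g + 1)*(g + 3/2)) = g + 1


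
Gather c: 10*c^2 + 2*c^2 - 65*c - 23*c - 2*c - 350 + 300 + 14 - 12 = 12*c^2 - 90*c - 48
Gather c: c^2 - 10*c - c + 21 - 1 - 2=c^2 - 11*c + 18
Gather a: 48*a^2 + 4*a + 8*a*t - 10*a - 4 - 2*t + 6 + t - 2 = 48*a^2 + a*(8*t - 6) - t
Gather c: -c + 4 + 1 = 5 - c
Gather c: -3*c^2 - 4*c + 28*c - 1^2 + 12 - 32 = -3*c^2 + 24*c - 21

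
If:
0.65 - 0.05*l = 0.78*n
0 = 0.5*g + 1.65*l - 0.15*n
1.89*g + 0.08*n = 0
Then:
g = -0.04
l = 0.09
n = 0.83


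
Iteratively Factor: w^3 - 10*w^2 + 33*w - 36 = (w - 3)*(w^2 - 7*w + 12) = (w - 4)*(w - 3)*(w - 3)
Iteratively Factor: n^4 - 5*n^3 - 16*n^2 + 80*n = (n - 4)*(n^3 - n^2 - 20*n) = (n - 4)*(n + 4)*(n^2 - 5*n) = n*(n - 4)*(n + 4)*(n - 5)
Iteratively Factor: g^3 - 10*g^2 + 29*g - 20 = (g - 5)*(g^2 - 5*g + 4) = (g - 5)*(g - 1)*(g - 4)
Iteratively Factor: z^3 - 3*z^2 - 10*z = (z)*(z^2 - 3*z - 10) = z*(z - 5)*(z + 2)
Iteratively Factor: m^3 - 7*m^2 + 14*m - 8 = (m - 1)*(m^2 - 6*m + 8) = (m - 2)*(m - 1)*(m - 4)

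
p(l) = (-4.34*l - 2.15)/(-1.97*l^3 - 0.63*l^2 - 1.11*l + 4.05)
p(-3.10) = 0.19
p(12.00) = 0.02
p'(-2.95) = 0.11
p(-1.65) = 0.38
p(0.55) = -1.55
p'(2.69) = -0.27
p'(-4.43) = 0.04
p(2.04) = 0.63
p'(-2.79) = 0.12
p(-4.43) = 0.10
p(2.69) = 0.33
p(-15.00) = 0.01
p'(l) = (-4.34*l - 2.15)*(5.91*l^2 + 1.26*l + 1.11)/(-1.97*l^3 - 0.63*l^2 - 1.11*l + 4.05)^2 - 4.34/(-1.97*l^3 - 0.63*l^2 - 1.11*l + 4.05)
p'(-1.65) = 0.11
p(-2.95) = 0.20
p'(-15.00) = 0.00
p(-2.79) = 0.22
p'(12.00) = -0.00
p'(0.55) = -3.39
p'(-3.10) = 0.10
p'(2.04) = -0.76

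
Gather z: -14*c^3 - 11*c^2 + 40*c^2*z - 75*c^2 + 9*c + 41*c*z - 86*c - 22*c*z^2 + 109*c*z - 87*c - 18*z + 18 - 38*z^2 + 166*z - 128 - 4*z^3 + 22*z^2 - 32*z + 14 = -14*c^3 - 86*c^2 - 164*c - 4*z^3 + z^2*(-22*c - 16) + z*(40*c^2 + 150*c + 116) - 96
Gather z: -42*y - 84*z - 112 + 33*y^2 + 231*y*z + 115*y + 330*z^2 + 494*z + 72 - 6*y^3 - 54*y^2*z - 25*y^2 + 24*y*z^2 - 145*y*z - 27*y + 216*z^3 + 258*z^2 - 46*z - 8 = -6*y^3 + 8*y^2 + 46*y + 216*z^3 + z^2*(24*y + 588) + z*(-54*y^2 + 86*y + 364) - 48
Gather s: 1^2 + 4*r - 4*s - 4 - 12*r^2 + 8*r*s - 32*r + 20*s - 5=-12*r^2 - 28*r + s*(8*r + 16) - 8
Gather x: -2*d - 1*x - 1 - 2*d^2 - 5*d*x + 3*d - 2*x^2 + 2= -2*d^2 + d - 2*x^2 + x*(-5*d - 1) + 1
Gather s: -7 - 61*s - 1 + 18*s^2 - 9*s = 18*s^2 - 70*s - 8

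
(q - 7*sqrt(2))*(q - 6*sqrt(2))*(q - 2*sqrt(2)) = q^3 - 15*sqrt(2)*q^2 + 136*q - 168*sqrt(2)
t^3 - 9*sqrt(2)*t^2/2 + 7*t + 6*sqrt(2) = (t - 3*sqrt(2))*(t - 2*sqrt(2))*(t + sqrt(2)/2)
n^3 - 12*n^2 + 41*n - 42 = (n - 7)*(n - 3)*(n - 2)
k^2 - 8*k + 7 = (k - 7)*(k - 1)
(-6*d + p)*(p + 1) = -6*d*p - 6*d + p^2 + p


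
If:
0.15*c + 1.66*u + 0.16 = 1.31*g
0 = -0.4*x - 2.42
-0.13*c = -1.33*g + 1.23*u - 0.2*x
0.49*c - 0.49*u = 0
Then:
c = 2.19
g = 3.15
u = 2.19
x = -6.05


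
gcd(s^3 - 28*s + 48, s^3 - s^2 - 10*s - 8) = s - 4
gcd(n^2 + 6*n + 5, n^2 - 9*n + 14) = 1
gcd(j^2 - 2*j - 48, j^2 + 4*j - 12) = j + 6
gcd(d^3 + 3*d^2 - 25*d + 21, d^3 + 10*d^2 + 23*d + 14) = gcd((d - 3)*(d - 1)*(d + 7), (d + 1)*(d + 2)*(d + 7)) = d + 7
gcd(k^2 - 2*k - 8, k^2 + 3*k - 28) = k - 4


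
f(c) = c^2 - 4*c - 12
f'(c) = 2*c - 4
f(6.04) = 0.32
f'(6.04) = 8.08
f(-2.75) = 6.56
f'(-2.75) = -9.50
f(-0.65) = -8.98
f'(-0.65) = -5.30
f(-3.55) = 14.80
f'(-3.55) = -11.10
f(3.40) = -14.04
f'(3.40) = 2.80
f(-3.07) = 9.70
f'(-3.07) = -10.14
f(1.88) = -15.99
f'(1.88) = -0.24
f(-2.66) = 5.72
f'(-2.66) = -9.32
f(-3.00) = 9.00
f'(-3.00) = -10.00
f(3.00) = -15.00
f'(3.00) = 2.00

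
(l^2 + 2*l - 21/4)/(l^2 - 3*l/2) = (l + 7/2)/l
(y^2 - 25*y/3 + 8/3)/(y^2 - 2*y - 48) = (y - 1/3)/(y + 6)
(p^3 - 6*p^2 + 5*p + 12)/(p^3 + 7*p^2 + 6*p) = (p^2 - 7*p + 12)/(p*(p + 6))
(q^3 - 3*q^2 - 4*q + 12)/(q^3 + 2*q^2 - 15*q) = (q^2 - 4)/(q*(q + 5))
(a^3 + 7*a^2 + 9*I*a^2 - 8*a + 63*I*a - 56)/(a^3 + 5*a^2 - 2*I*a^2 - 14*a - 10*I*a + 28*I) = (a^2 + 9*I*a - 8)/(a^2 - 2*a*(1 + I) + 4*I)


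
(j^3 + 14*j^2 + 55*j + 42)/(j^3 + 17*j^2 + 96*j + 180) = (j^2 + 8*j + 7)/(j^2 + 11*j + 30)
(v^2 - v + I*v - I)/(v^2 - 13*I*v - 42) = (-v^2 + v - I*v + I)/(-v^2 + 13*I*v + 42)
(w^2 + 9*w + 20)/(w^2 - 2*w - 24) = (w + 5)/(w - 6)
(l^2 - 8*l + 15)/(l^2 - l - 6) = (l - 5)/(l + 2)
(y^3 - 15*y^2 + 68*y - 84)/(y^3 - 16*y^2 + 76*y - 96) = (y - 7)/(y - 8)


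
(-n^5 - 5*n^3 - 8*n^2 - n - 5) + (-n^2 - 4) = -n^5 - 5*n^3 - 9*n^2 - n - 9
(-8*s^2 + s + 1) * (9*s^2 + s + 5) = -72*s^4 + s^3 - 30*s^2 + 6*s + 5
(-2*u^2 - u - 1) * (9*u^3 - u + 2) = -18*u^5 - 9*u^4 - 7*u^3 - 3*u^2 - u - 2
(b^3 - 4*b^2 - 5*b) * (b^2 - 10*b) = b^5 - 14*b^4 + 35*b^3 + 50*b^2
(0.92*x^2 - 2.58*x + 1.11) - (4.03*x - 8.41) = 0.92*x^2 - 6.61*x + 9.52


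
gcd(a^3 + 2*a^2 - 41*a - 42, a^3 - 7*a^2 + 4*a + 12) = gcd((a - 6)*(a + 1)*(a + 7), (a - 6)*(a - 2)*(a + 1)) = a^2 - 5*a - 6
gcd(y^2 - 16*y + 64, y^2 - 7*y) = 1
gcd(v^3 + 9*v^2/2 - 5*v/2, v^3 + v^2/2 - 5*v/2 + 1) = v - 1/2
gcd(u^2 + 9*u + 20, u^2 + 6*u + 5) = u + 5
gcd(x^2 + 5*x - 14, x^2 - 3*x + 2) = x - 2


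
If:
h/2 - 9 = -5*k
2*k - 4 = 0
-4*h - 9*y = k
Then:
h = -2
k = 2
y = 2/3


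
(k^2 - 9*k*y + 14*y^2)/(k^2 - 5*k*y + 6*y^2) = (-k + 7*y)/(-k + 3*y)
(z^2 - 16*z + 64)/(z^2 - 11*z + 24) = (z - 8)/(z - 3)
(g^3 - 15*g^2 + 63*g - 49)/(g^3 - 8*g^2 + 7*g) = (g - 7)/g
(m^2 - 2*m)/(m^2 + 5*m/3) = 3*(m - 2)/(3*m + 5)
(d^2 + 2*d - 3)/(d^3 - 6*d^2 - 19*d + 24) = 1/(d - 8)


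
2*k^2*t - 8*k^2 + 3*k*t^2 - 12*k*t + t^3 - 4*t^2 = (k + t)*(2*k + t)*(t - 4)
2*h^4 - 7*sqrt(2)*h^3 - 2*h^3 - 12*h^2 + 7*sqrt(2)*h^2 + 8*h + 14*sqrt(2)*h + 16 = (h - 2)*(h - 4*sqrt(2))*(sqrt(2)*h + 1)*(sqrt(2)*h + sqrt(2))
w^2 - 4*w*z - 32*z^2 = (w - 8*z)*(w + 4*z)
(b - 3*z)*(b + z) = b^2 - 2*b*z - 3*z^2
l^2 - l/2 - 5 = (l - 5/2)*(l + 2)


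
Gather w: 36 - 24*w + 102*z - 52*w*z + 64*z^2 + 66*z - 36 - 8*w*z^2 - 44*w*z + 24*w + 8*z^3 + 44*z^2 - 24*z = w*(-8*z^2 - 96*z) + 8*z^3 + 108*z^2 + 144*z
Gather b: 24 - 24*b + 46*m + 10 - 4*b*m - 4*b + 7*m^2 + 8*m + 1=b*(-4*m - 28) + 7*m^2 + 54*m + 35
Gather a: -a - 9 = -a - 9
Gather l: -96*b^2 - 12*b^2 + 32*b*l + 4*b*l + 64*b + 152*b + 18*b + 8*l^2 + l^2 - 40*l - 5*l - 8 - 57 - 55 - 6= -108*b^2 + 234*b + 9*l^2 + l*(36*b - 45) - 126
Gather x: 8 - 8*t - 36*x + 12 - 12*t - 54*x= -20*t - 90*x + 20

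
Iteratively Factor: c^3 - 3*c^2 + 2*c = (c - 2)*(c^2 - c) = c*(c - 2)*(c - 1)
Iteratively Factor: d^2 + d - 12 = (d + 4)*(d - 3)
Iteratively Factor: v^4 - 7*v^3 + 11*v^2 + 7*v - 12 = (v + 1)*(v^3 - 8*v^2 + 19*v - 12) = (v - 1)*(v + 1)*(v^2 - 7*v + 12) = (v - 3)*(v - 1)*(v + 1)*(v - 4)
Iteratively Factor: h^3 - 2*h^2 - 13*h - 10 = (h - 5)*(h^2 + 3*h + 2) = (h - 5)*(h + 2)*(h + 1)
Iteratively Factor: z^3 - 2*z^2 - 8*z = (z)*(z^2 - 2*z - 8) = z*(z - 4)*(z + 2)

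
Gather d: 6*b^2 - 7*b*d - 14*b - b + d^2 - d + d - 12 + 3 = 6*b^2 - 7*b*d - 15*b + d^2 - 9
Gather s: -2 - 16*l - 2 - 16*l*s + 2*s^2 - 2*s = -16*l + 2*s^2 + s*(-16*l - 2) - 4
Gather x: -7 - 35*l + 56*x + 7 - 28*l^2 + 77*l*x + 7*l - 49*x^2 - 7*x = -28*l^2 - 28*l - 49*x^2 + x*(77*l + 49)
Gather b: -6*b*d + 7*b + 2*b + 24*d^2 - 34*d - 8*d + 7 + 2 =b*(9 - 6*d) + 24*d^2 - 42*d + 9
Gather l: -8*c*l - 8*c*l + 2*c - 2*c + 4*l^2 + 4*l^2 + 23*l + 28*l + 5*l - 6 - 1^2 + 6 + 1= 8*l^2 + l*(56 - 16*c)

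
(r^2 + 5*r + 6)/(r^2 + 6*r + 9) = (r + 2)/(r + 3)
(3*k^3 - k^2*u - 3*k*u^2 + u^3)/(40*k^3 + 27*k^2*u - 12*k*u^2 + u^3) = (3*k^2 - 4*k*u + u^2)/(40*k^2 - 13*k*u + u^2)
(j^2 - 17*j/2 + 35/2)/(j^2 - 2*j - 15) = (j - 7/2)/(j + 3)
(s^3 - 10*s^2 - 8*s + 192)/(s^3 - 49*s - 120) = (s^2 - 2*s - 24)/(s^2 + 8*s + 15)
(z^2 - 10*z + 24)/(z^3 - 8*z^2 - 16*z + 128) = (z - 6)/(z^2 - 4*z - 32)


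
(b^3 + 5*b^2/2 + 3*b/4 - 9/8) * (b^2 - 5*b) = b^5 - 5*b^4/2 - 47*b^3/4 - 39*b^2/8 + 45*b/8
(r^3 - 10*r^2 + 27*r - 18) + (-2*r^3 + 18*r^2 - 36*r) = -r^3 + 8*r^2 - 9*r - 18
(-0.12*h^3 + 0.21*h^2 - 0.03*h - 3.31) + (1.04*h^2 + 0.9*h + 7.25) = -0.12*h^3 + 1.25*h^2 + 0.87*h + 3.94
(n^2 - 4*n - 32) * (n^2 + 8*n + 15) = n^4 + 4*n^3 - 49*n^2 - 316*n - 480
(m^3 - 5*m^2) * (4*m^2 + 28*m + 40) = 4*m^5 + 8*m^4 - 100*m^3 - 200*m^2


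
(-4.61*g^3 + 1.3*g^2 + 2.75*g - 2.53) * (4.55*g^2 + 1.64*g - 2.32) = -20.9755*g^5 - 1.6454*g^4 + 25.3397*g^3 - 10.0175*g^2 - 10.5292*g + 5.8696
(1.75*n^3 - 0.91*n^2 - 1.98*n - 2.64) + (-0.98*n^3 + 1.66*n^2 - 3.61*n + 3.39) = 0.77*n^3 + 0.75*n^2 - 5.59*n + 0.75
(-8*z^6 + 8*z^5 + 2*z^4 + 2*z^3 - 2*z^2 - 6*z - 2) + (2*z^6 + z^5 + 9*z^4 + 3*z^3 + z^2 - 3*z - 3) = -6*z^6 + 9*z^5 + 11*z^4 + 5*z^3 - z^2 - 9*z - 5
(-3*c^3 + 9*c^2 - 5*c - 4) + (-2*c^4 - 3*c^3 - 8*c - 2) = -2*c^4 - 6*c^3 + 9*c^2 - 13*c - 6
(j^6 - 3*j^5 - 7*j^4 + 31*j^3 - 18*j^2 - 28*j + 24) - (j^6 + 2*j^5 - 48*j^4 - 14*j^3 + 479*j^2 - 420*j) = -5*j^5 + 41*j^4 + 45*j^3 - 497*j^2 + 392*j + 24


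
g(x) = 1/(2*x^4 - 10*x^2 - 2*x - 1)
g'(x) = (-8*x^3 + 20*x + 2)/(2*x^4 - 10*x^2 - 2*x - 1)^2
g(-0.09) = -1.11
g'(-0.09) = 0.25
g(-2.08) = -0.37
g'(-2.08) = 4.55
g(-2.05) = -0.28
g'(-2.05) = 2.30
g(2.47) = 0.13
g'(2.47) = -1.23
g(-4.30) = 0.00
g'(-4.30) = 0.00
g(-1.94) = -0.16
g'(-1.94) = 0.52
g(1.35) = -0.07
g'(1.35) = 0.04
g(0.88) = -0.11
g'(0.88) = 0.16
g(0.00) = -1.00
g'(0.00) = 2.00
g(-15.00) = 0.00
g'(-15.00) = 0.00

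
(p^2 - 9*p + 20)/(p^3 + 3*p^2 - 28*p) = (p - 5)/(p*(p + 7))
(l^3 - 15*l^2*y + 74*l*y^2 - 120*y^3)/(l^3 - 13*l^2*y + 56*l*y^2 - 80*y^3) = (-l + 6*y)/(-l + 4*y)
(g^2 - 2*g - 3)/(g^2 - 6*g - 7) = (g - 3)/(g - 7)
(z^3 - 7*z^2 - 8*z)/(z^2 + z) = z - 8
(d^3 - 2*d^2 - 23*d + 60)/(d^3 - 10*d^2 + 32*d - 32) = (d^2 + 2*d - 15)/(d^2 - 6*d + 8)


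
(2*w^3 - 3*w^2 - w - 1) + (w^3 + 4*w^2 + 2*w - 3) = 3*w^3 + w^2 + w - 4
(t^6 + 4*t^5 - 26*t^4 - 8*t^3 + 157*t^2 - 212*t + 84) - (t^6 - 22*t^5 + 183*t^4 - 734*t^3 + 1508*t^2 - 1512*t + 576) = 26*t^5 - 209*t^4 + 726*t^3 - 1351*t^2 + 1300*t - 492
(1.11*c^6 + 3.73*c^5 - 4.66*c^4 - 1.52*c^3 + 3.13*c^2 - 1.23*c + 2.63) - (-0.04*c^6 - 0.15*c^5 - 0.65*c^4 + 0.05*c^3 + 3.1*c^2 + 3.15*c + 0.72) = 1.15*c^6 + 3.88*c^5 - 4.01*c^4 - 1.57*c^3 + 0.0299999999999998*c^2 - 4.38*c + 1.91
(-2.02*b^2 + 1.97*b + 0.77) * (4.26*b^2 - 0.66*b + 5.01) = -8.6052*b^4 + 9.7254*b^3 - 8.1402*b^2 + 9.3615*b + 3.8577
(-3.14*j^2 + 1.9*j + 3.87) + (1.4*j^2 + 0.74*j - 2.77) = -1.74*j^2 + 2.64*j + 1.1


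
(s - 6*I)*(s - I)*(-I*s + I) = -I*s^3 - 7*s^2 + I*s^2 + 7*s + 6*I*s - 6*I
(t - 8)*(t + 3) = t^2 - 5*t - 24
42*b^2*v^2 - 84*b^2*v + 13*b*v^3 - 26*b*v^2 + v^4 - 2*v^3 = v*(6*b + v)*(7*b + v)*(v - 2)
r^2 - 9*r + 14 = (r - 7)*(r - 2)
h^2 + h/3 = h*(h + 1/3)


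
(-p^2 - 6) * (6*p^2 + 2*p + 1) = -6*p^4 - 2*p^3 - 37*p^2 - 12*p - 6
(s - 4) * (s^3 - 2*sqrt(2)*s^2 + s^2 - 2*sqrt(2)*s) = s^4 - 3*s^3 - 2*sqrt(2)*s^3 - 4*s^2 + 6*sqrt(2)*s^2 + 8*sqrt(2)*s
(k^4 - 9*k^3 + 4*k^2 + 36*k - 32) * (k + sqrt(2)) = k^5 - 9*k^4 + sqrt(2)*k^4 - 9*sqrt(2)*k^3 + 4*k^3 + 4*sqrt(2)*k^2 + 36*k^2 - 32*k + 36*sqrt(2)*k - 32*sqrt(2)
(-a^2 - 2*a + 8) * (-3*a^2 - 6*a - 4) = 3*a^4 + 12*a^3 - 8*a^2 - 40*a - 32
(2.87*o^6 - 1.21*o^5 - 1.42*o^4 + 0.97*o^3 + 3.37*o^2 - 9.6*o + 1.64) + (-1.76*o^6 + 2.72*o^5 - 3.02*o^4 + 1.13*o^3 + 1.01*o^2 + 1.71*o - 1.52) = 1.11*o^6 + 1.51*o^5 - 4.44*o^4 + 2.1*o^3 + 4.38*o^2 - 7.89*o + 0.12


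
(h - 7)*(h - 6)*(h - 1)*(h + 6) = h^4 - 8*h^3 - 29*h^2 + 288*h - 252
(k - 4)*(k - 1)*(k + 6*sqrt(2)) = k^3 - 5*k^2 + 6*sqrt(2)*k^2 - 30*sqrt(2)*k + 4*k + 24*sqrt(2)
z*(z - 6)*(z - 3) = z^3 - 9*z^2 + 18*z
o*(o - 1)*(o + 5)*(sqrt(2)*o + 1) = sqrt(2)*o^4 + o^3 + 4*sqrt(2)*o^3 - 5*sqrt(2)*o^2 + 4*o^2 - 5*o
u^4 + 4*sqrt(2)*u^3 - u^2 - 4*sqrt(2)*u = u*(u - 1)*(u + 1)*(u + 4*sqrt(2))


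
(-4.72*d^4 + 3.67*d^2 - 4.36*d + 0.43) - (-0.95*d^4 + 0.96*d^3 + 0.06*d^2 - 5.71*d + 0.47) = -3.77*d^4 - 0.96*d^3 + 3.61*d^2 + 1.35*d - 0.04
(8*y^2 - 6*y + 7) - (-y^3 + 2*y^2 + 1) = y^3 + 6*y^2 - 6*y + 6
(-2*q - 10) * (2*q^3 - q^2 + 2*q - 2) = -4*q^4 - 18*q^3 + 6*q^2 - 16*q + 20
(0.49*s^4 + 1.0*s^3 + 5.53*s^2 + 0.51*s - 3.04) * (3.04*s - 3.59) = 1.4896*s^5 + 1.2809*s^4 + 13.2212*s^3 - 18.3023*s^2 - 11.0725*s + 10.9136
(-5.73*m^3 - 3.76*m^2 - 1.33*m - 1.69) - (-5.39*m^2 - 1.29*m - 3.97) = -5.73*m^3 + 1.63*m^2 - 0.04*m + 2.28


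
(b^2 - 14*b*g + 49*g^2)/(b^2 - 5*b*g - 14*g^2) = (b - 7*g)/(b + 2*g)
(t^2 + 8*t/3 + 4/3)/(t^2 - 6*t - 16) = (t + 2/3)/(t - 8)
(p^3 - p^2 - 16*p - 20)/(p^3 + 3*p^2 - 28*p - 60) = (p + 2)/(p + 6)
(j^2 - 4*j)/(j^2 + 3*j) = (j - 4)/(j + 3)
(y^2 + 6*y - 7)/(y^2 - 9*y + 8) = (y + 7)/(y - 8)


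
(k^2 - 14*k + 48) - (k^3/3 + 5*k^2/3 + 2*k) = -k^3/3 - 2*k^2/3 - 16*k + 48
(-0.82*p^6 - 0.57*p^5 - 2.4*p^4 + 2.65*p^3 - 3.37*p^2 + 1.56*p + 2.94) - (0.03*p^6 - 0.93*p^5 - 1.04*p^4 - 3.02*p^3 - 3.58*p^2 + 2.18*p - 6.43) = -0.85*p^6 + 0.36*p^5 - 1.36*p^4 + 5.67*p^3 + 0.21*p^2 - 0.62*p + 9.37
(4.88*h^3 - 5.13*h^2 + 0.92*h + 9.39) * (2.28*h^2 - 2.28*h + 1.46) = 11.1264*h^5 - 22.8228*h^4 + 20.9188*h^3 + 11.8218*h^2 - 20.066*h + 13.7094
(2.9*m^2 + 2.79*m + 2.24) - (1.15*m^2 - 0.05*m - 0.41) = 1.75*m^2 + 2.84*m + 2.65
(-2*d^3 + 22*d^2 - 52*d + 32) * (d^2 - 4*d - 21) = -2*d^5 + 30*d^4 - 98*d^3 - 222*d^2 + 964*d - 672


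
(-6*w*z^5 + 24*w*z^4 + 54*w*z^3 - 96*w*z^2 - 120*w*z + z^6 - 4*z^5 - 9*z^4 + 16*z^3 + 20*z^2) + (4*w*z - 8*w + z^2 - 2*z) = -6*w*z^5 + 24*w*z^4 + 54*w*z^3 - 96*w*z^2 - 116*w*z - 8*w + z^6 - 4*z^5 - 9*z^4 + 16*z^3 + 21*z^2 - 2*z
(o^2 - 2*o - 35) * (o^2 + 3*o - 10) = o^4 + o^3 - 51*o^2 - 85*o + 350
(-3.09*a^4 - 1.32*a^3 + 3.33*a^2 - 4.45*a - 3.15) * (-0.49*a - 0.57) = 1.5141*a^5 + 2.4081*a^4 - 0.8793*a^3 + 0.2824*a^2 + 4.08*a + 1.7955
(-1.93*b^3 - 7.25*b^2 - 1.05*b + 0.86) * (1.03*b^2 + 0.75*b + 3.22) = -1.9879*b^5 - 8.915*b^4 - 12.7336*b^3 - 23.2467*b^2 - 2.736*b + 2.7692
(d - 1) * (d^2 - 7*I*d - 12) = d^3 - d^2 - 7*I*d^2 - 12*d + 7*I*d + 12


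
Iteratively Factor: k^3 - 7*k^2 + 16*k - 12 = (k - 3)*(k^2 - 4*k + 4) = (k - 3)*(k - 2)*(k - 2)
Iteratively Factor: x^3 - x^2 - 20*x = (x)*(x^2 - x - 20) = x*(x + 4)*(x - 5)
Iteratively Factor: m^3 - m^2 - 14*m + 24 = (m - 3)*(m^2 + 2*m - 8) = (m - 3)*(m + 4)*(m - 2)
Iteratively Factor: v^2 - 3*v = (v)*(v - 3)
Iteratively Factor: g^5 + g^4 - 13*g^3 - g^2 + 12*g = (g + 4)*(g^4 - 3*g^3 - g^2 + 3*g) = g*(g + 4)*(g^3 - 3*g^2 - g + 3) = g*(g - 1)*(g + 4)*(g^2 - 2*g - 3) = g*(g - 1)*(g + 1)*(g + 4)*(g - 3)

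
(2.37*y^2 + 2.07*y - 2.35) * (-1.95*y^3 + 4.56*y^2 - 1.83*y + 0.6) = -4.6215*y^5 + 6.7707*y^4 + 9.6846*y^3 - 13.0821*y^2 + 5.5425*y - 1.41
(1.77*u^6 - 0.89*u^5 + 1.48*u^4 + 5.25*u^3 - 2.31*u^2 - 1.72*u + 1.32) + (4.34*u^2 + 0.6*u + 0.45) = 1.77*u^6 - 0.89*u^5 + 1.48*u^4 + 5.25*u^3 + 2.03*u^2 - 1.12*u + 1.77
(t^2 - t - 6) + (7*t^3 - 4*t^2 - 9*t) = 7*t^3 - 3*t^2 - 10*t - 6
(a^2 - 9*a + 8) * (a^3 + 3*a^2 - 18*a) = a^5 - 6*a^4 - 37*a^3 + 186*a^2 - 144*a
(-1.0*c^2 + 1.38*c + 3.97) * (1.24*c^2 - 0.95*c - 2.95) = -1.24*c^4 + 2.6612*c^3 + 6.5618*c^2 - 7.8425*c - 11.7115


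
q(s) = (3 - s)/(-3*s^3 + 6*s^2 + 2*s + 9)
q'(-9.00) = 0.00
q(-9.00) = 0.00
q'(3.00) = 0.08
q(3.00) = 0.00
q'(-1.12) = 0.22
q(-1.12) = 0.22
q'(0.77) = -0.16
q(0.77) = 0.18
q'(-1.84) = 0.10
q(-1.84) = 0.11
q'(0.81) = -0.15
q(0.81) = 0.17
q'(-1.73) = 0.12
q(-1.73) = 0.12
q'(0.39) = -0.22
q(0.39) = 0.25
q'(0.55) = -0.20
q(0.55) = 0.21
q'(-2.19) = 0.07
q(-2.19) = 0.08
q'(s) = (3 - s)*(9*s^2 - 12*s - 2)/(-3*s^3 + 6*s^2 + 2*s + 9)^2 - 1/(-3*s^3 + 6*s^2 + 2*s + 9)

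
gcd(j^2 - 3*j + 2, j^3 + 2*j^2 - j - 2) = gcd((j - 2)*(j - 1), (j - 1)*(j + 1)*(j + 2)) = j - 1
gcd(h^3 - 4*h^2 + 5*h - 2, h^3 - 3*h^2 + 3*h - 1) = h^2 - 2*h + 1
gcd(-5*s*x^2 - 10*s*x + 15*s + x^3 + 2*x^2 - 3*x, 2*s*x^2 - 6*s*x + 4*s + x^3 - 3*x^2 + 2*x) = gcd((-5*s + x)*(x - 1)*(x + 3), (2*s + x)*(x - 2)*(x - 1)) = x - 1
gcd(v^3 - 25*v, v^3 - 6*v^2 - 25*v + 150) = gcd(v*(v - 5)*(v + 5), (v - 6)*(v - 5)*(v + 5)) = v^2 - 25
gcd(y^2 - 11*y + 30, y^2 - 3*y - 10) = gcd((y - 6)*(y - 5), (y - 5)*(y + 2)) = y - 5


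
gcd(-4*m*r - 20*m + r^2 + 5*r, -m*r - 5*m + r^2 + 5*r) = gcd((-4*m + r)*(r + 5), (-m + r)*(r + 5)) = r + 5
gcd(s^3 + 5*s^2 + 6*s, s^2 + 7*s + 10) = s + 2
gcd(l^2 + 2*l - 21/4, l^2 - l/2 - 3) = 1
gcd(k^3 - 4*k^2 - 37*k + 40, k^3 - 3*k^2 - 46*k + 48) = k^2 - 9*k + 8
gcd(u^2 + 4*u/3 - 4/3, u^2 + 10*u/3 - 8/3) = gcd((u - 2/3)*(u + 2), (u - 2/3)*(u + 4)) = u - 2/3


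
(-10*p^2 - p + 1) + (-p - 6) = -10*p^2 - 2*p - 5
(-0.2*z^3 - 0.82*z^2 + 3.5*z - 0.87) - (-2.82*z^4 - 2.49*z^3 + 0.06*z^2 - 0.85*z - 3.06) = 2.82*z^4 + 2.29*z^3 - 0.88*z^2 + 4.35*z + 2.19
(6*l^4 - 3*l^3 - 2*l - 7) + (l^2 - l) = 6*l^4 - 3*l^3 + l^2 - 3*l - 7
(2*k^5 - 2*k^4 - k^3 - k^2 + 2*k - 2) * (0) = 0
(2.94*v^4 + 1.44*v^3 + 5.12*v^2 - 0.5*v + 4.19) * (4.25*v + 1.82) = 12.495*v^5 + 11.4708*v^4 + 24.3808*v^3 + 7.1934*v^2 + 16.8975*v + 7.6258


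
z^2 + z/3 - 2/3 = (z - 2/3)*(z + 1)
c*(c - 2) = c^2 - 2*c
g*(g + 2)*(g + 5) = g^3 + 7*g^2 + 10*g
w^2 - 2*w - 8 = (w - 4)*(w + 2)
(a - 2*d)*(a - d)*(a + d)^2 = a^4 - a^3*d - 3*a^2*d^2 + a*d^3 + 2*d^4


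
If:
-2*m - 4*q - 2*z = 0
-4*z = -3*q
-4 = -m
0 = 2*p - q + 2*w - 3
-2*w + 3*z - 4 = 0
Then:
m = 4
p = 97/22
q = -16/11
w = -40/11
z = -12/11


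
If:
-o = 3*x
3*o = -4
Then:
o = -4/3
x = 4/9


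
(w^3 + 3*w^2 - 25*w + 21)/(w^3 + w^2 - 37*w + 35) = (w - 3)/(w - 5)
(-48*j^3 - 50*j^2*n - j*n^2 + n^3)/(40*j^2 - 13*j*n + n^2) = (-6*j^2 - 7*j*n - n^2)/(5*j - n)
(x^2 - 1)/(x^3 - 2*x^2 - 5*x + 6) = (x + 1)/(x^2 - x - 6)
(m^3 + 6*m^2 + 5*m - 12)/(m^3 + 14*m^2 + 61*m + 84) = (m - 1)/(m + 7)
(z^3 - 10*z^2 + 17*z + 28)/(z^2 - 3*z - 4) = z - 7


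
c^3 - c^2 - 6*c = c*(c - 3)*(c + 2)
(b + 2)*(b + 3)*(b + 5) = b^3 + 10*b^2 + 31*b + 30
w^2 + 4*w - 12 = (w - 2)*(w + 6)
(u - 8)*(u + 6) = u^2 - 2*u - 48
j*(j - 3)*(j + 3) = j^3 - 9*j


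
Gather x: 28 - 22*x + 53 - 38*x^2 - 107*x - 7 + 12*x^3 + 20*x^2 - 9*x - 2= 12*x^3 - 18*x^2 - 138*x + 72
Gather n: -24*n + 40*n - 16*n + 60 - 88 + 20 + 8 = 0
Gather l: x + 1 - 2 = x - 1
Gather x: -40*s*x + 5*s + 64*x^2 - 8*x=5*s + 64*x^2 + x*(-40*s - 8)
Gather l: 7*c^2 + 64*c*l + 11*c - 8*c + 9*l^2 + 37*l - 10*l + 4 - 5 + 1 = 7*c^2 + 3*c + 9*l^2 + l*(64*c + 27)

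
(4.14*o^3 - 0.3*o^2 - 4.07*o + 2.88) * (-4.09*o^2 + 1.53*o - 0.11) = -16.9326*o^5 + 7.5612*o^4 + 15.7319*o^3 - 17.9733*o^2 + 4.8541*o - 0.3168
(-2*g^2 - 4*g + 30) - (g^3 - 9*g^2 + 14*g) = -g^3 + 7*g^2 - 18*g + 30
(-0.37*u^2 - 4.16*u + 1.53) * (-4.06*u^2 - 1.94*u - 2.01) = 1.5022*u^4 + 17.6074*u^3 + 2.6023*u^2 + 5.3934*u - 3.0753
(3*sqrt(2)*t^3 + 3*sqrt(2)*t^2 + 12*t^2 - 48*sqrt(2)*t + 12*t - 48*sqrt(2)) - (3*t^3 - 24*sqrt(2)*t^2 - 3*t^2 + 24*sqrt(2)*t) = -3*t^3 + 3*sqrt(2)*t^3 + 15*t^2 + 27*sqrt(2)*t^2 - 72*sqrt(2)*t + 12*t - 48*sqrt(2)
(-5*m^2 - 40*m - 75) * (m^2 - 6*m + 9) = -5*m^4 - 10*m^3 + 120*m^2 + 90*m - 675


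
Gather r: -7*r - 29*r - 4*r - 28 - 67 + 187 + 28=120 - 40*r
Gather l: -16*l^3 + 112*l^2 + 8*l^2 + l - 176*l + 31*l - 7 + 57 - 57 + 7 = -16*l^3 + 120*l^2 - 144*l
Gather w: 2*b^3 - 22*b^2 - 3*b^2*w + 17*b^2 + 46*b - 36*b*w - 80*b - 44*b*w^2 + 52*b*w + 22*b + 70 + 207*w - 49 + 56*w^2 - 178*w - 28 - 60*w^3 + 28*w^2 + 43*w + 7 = 2*b^3 - 5*b^2 - 12*b - 60*w^3 + w^2*(84 - 44*b) + w*(-3*b^2 + 16*b + 72)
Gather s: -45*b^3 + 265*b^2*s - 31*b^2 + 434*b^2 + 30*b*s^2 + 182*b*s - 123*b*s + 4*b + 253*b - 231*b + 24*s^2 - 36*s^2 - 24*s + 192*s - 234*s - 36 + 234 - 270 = -45*b^3 + 403*b^2 + 26*b + s^2*(30*b - 12) + s*(265*b^2 + 59*b - 66) - 72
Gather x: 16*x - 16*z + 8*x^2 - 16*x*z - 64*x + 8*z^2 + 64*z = 8*x^2 + x*(-16*z - 48) + 8*z^2 + 48*z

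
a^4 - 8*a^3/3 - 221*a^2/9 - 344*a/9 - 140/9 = (a - 7)*(a + 2/3)*(a + 5/3)*(a + 2)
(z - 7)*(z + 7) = z^2 - 49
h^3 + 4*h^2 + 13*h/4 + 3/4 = (h + 1/2)^2*(h + 3)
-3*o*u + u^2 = u*(-3*o + u)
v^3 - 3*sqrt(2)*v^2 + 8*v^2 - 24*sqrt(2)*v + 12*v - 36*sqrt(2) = (v + 2)*(v + 6)*(v - 3*sqrt(2))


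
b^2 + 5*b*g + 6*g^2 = (b + 2*g)*(b + 3*g)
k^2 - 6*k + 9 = (k - 3)^2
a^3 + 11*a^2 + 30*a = a*(a + 5)*(a + 6)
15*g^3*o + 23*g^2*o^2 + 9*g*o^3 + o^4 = o*(g + o)*(3*g + o)*(5*g + o)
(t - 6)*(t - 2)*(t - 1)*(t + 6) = t^4 - 3*t^3 - 34*t^2 + 108*t - 72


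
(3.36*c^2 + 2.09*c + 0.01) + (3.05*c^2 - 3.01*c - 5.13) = 6.41*c^2 - 0.92*c - 5.12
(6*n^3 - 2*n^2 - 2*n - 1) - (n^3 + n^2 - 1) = 5*n^3 - 3*n^2 - 2*n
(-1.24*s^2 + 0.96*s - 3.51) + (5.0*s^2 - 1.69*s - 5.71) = 3.76*s^2 - 0.73*s - 9.22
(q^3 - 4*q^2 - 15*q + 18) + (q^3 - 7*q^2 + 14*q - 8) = 2*q^3 - 11*q^2 - q + 10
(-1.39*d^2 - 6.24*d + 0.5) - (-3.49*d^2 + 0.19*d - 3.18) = 2.1*d^2 - 6.43*d + 3.68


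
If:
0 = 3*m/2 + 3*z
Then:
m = -2*z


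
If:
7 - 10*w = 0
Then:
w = 7/10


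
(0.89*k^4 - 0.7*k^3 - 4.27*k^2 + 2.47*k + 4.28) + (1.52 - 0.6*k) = 0.89*k^4 - 0.7*k^3 - 4.27*k^2 + 1.87*k + 5.8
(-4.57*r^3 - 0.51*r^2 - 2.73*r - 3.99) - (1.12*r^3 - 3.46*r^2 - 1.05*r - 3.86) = -5.69*r^3 + 2.95*r^2 - 1.68*r - 0.13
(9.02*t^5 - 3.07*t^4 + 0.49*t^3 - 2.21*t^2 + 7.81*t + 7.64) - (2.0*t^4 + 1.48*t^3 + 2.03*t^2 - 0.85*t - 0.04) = 9.02*t^5 - 5.07*t^4 - 0.99*t^3 - 4.24*t^2 + 8.66*t + 7.68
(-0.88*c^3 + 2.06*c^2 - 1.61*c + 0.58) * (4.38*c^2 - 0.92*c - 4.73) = -3.8544*c^5 + 9.8324*c^4 - 4.7846*c^3 - 5.7222*c^2 + 7.0817*c - 2.7434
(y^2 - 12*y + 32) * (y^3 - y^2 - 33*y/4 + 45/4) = y^5 - 13*y^4 + 143*y^3/4 + 313*y^2/4 - 399*y + 360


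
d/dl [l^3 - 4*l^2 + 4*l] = 3*l^2 - 8*l + 4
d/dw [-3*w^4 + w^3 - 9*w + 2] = -12*w^3 + 3*w^2 - 9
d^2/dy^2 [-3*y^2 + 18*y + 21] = -6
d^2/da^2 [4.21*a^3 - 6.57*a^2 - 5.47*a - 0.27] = 25.26*a - 13.14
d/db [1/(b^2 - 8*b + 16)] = 2*(4 - b)/(b^2 - 8*b + 16)^2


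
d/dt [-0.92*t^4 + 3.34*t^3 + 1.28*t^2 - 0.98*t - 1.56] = -3.68*t^3 + 10.02*t^2 + 2.56*t - 0.98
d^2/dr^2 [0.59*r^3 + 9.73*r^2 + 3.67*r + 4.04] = 3.54*r + 19.46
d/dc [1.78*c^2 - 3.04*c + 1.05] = 3.56*c - 3.04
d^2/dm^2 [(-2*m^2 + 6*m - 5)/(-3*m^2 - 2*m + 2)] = 2*(-66*m^3 + 171*m^2 - 18*m + 34)/(27*m^6 + 54*m^5 - 18*m^4 - 64*m^3 + 12*m^2 + 24*m - 8)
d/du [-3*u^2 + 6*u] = 6 - 6*u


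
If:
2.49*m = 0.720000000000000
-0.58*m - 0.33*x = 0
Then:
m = 0.29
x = -0.51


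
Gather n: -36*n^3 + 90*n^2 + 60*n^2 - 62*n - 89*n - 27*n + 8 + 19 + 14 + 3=-36*n^3 + 150*n^2 - 178*n + 44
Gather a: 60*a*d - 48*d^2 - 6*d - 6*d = 60*a*d - 48*d^2 - 12*d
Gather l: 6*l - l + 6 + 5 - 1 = 5*l + 10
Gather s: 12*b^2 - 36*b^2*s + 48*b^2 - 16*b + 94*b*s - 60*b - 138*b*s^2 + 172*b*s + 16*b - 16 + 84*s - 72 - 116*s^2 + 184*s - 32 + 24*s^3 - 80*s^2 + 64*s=60*b^2 - 60*b + 24*s^3 + s^2*(-138*b - 196) + s*(-36*b^2 + 266*b + 332) - 120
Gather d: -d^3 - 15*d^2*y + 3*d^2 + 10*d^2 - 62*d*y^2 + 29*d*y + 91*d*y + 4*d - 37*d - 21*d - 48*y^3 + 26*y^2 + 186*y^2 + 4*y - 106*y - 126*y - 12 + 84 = -d^3 + d^2*(13 - 15*y) + d*(-62*y^2 + 120*y - 54) - 48*y^3 + 212*y^2 - 228*y + 72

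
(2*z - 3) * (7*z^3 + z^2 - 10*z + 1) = 14*z^4 - 19*z^3 - 23*z^2 + 32*z - 3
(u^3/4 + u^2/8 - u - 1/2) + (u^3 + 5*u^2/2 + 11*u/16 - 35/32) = 5*u^3/4 + 21*u^2/8 - 5*u/16 - 51/32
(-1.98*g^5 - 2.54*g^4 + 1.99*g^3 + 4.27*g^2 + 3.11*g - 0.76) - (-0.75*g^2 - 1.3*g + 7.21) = -1.98*g^5 - 2.54*g^4 + 1.99*g^3 + 5.02*g^2 + 4.41*g - 7.97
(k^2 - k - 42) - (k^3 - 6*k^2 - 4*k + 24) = -k^3 + 7*k^2 + 3*k - 66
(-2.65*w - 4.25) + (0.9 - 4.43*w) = -7.08*w - 3.35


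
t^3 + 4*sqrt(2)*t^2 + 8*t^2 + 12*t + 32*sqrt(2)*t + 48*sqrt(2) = (t + 2)*(t + 6)*(t + 4*sqrt(2))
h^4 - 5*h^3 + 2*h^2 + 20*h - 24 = (h - 3)*(h - 2)^2*(h + 2)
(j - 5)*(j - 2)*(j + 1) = j^3 - 6*j^2 + 3*j + 10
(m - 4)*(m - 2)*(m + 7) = m^3 + m^2 - 34*m + 56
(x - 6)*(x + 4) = x^2 - 2*x - 24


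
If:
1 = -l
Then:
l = -1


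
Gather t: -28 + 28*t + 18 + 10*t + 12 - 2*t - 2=36*t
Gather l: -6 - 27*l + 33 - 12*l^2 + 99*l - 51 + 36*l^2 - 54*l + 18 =24*l^2 + 18*l - 6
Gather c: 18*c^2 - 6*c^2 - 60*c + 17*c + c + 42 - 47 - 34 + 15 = 12*c^2 - 42*c - 24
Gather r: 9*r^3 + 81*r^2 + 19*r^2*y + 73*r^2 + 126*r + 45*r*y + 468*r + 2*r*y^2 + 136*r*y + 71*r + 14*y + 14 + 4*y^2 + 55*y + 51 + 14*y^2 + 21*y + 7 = 9*r^3 + r^2*(19*y + 154) + r*(2*y^2 + 181*y + 665) + 18*y^2 + 90*y + 72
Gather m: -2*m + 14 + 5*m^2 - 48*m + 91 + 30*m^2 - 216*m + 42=35*m^2 - 266*m + 147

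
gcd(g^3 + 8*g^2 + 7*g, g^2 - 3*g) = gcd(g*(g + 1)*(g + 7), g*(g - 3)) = g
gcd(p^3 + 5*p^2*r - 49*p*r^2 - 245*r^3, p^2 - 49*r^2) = p^2 - 49*r^2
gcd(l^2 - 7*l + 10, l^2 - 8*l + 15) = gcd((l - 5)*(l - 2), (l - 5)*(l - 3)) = l - 5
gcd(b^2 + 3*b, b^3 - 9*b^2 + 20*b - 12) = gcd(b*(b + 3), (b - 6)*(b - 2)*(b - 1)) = 1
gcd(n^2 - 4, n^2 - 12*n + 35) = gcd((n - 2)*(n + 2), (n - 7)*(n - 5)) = 1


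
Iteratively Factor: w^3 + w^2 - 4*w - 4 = (w + 2)*(w^2 - w - 2) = (w + 1)*(w + 2)*(w - 2)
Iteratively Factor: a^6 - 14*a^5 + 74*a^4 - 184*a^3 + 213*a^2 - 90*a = (a - 3)*(a^5 - 11*a^4 + 41*a^3 - 61*a^2 + 30*a) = (a - 3)*(a - 2)*(a^4 - 9*a^3 + 23*a^2 - 15*a) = (a - 3)^2*(a - 2)*(a^3 - 6*a^2 + 5*a) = a*(a - 3)^2*(a - 2)*(a^2 - 6*a + 5) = a*(a - 5)*(a - 3)^2*(a - 2)*(a - 1)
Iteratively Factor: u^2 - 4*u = (u - 4)*(u)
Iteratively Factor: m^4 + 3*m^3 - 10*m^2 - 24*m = (m)*(m^3 + 3*m^2 - 10*m - 24) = m*(m - 3)*(m^2 + 6*m + 8) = m*(m - 3)*(m + 4)*(m + 2)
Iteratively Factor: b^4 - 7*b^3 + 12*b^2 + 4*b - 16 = (b - 2)*(b^3 - 5*b^2 + 2*b + 8) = (b - 4)*(b - 2)*(b^2 - b - 2) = (b - 4)*(b - 2)*(b + 1)*(b - 2)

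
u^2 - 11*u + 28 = (u - 7)*(u - 4)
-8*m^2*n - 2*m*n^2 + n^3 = n*(-4*m + n)*(2*m + n)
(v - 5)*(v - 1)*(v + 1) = v^3 - 5*v^2 - v + 5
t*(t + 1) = t^2 + t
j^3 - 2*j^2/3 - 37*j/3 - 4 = (j - 4)*(j + 1/3)*(j + 3)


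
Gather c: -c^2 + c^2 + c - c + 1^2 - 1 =0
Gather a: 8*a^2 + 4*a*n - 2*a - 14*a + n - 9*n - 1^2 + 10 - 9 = 8*a^2 + a*(4*n - 16) - 8*n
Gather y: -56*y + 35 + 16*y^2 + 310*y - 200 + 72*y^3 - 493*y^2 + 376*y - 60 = 72*y^3 - 477*y^2 + 630*y - 225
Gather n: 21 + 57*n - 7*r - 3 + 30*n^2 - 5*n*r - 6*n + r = 30*n^2 + n*(51 - 5*r) - 6*r + 18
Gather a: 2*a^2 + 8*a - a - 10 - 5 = 2*a^2 + 7*a - 15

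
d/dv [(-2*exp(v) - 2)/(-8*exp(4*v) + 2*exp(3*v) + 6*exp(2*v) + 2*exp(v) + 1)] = (-48*exp(4*v) - 56*exp(3*v) + 24*exp(2*v) + 24*exp(v) + 2)*exp(v)/(64*exp(8*v) - 32*exp(7*v) - 92*exp(6*v) - 8*exp(5*v) + 28*exp(4*v) + 28*exp(3*v) + 16*exp(2*v) + 4*exp(v) + 1)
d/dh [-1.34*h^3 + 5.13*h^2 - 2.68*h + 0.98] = -4.02*h^2 + 10.26*h - 2.68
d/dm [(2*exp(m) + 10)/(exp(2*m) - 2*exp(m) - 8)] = 2*(2*(1 - exp(m))*(exp(m) + 5) + exp(2*m) - 2*exp(m) - 8)*exp(m)/(-exp(2*m) + 2*exp(m) + 8)^2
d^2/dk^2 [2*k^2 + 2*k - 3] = 4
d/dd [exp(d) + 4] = exp(d)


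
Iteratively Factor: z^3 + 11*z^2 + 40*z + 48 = (z + 3)*(z^2 + 8*z + 16) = (z + 3)*(z + 4)*(z + 4)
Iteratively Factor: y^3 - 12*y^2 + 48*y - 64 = (y - 4)*(y^2 - 8*y + 16) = (y - 4)^2*(y - 4)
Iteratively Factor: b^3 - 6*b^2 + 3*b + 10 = (b - 2)*(b^2 - 4*b - 5) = (b - 5)*(b - 2)*(b + 1)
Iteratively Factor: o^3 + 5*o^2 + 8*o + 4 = (o + 1)*(o^2 + 4*o + 4) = (o + 1)*(o + 2)*(o + 2)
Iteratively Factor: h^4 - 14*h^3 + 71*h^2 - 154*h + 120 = (h - 3)*(h^3 - 11*h^2 + 38*h - 40) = (h - 4)*(h - 3)*(h^2 - 7*h + 10) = (h - 5)*(h - 4)*(h - 3)*(h - 2)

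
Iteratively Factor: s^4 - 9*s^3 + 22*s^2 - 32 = (s - 4)*(s^3 - 5*s^2 + 2*s + 8) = (s - 4)*(s - 2)*(s^2 - 3*s - 4) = (s - 4)*(s - 2)*(s + 1)*(s - 4)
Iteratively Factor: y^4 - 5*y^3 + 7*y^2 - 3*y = (y)*(y^3 - 5*y^2 + 7*y - 3) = y*(y - 3)*(y^2 - 2*y + 1) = y*(y - 3)*(y - 1)*(y - 1)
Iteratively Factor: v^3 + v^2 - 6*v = (v + 3)*(v^2 - 2*v) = (v - 2)*(v + 3)*(v)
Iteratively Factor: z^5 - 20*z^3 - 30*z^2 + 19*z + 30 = (z + 1)*(z^4 - z^3 - 19*z^2 - 11*z + 30) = (z - 1)*(z + 1)*(z^3 - 19*z - 30) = (z - 1)*(z + 1)*(z + 2)*(z^2 - 2*z - 15) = (z - 5)*(z - 1)*(z + 1)*(z + 2)*(z + 3)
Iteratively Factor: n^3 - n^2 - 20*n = (n - 5)*(n^2 + 4*n) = n*(n - 5)*(n + 4)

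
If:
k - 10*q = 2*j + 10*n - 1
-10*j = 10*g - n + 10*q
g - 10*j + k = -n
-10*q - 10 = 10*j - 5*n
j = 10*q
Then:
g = 137/102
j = -265/204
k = -2749/204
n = -175/204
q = -53/408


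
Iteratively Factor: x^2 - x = (x)*(x - 1)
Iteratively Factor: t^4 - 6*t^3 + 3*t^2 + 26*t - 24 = (t - 4)*(t^3 - 2*t^2 - 5*t + 6) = (t - 4)*(t - 3)*(t^2 + t - 2) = (t - 4)*(t - 3)*(t + 2)*(t - 1)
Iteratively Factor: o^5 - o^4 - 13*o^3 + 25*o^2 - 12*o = (o)*(o^4 - o^3 - 13*o^2 + 25*o - 12) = o*(o - 1)*(o^3 - 13*o + 12) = o*(o - 3)*(o - 1)*(o^2 + 3*o - 4) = o*(o - 3)*(o - 1)*(o + 4)*(o - 1)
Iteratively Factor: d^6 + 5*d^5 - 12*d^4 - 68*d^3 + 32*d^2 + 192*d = (d - 2)*(d^5 + 7*d^4 + 2*d^3 - 64*d^2 - 96*d) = (d - 2)*(d + 2)*(d^4 + 5*d^3 - 8*d^2 - 48*d) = (d - 2)*(d + 2)*(d + 4)*(d^3 + d^2 - 12*d) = (d - 2)*(d + 2)*(d + 4)^2*(d^2 - 3*d) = (d - 3)*(d - 2)*(d + 2)*(d + 4)^2*(d)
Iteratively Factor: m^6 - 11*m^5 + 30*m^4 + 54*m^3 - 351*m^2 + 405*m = (m - 3)*(m^5 - 8*m^4 + 6*m^3 + 72*m^2 - 135*m) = (m - 3)^2*(m^4 - 5*m^3 - 9*m^2 + 45*m) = (m - 3)^3*(m^3 - 2*m^2 - 15*m) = (m - 3)^3*(m + 3)*(m^2 - 5*m) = m*(m - 3)^3*(m + 3)*(m - 5)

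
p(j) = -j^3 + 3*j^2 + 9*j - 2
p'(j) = -3*j^2 + 6*j + 9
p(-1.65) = -4.19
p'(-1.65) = -9.07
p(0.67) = 5.08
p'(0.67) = 11.67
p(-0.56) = -5.92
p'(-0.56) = 4.70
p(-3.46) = 44.20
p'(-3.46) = -47.67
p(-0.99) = -7.00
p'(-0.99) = 0.12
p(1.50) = 14.88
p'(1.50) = 11.25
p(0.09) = -1.17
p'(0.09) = 9.52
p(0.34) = 1.37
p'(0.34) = 10.69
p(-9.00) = 889.00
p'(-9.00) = -288.00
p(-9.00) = 889.00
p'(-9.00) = -288.00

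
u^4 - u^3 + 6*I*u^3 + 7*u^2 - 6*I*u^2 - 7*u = u*(u + 7*I)*(-I*u + I)*(I*u + 1)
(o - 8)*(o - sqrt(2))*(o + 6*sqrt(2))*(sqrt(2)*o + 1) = sqrt(2)*o^4 - 8*sqrt(2)*o^3 + 11*o^3 - 88*o^2 - 7*sqrt(2)*o^2 - 12*o + 56*sqrt(2)*o + 96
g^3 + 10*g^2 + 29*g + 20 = (g + 1)*(g + 4)*(g + 5)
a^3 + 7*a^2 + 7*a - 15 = (a - 1)*(a + 3)*(a + 5)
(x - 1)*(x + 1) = x^2 - 1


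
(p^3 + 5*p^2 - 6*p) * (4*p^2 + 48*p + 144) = 4*p^5 + 68*p^4 + 360*p^3 + 432*p^2 - 864*p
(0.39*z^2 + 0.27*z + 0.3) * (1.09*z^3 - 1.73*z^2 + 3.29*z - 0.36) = 0.4251*z^5 - 0.3804*z^4 + 1.143*z^3 + 0.2289*z^2 + 0.8898*z - 0.108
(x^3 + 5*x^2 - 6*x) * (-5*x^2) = -5*x^5 - 25*x^4 + 30*x^3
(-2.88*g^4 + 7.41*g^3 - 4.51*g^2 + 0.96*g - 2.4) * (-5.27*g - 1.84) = 15.1776*g^5 - 33.7515*g^4 + 10.1333*g^3 + 3.2392*g^2 + 10.8816*g + 4.416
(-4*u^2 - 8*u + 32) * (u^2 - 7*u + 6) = -4*u^4 + 20*u^3 + 64*u^2 - 272*u + 192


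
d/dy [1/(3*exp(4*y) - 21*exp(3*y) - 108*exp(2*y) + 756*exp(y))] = (-4*exp(3*y) + 21*exp(2*y) + 72*exp(y) - 252)*exp(-y)/(3*(exp(3*y) - 7*exp(2*y) - 36*exp(y) + 252)^2)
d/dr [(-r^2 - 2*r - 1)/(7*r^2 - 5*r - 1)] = (19*r^2 + 16*r - 3)/(49*r^4 - 70*r^3 + 11*r^2 + 10*r + 1)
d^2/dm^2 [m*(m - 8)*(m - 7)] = 6*m - 30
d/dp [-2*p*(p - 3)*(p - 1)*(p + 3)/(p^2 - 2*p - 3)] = 2*(-2*p^3 - 5*p^2 - 4*p + 3)/(p^2 + 2*p + 1)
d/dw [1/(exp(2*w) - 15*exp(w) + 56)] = (15 - 2*exp(w))*exp(w)/(exp(2*w) - 15*exp(w) + 56)^2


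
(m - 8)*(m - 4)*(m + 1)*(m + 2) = m^4 - 9*m^3 - 2*m^2 + 72*m + 64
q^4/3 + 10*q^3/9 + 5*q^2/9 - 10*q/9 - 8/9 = (q/3 + 1/3)*(q - 1)*(q + 4/3)*(q + 2)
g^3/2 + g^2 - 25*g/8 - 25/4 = (g/2 + 1)*(g - 5/2)*(g + 5/2)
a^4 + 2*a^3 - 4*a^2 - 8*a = a*(a - 2)*(a + 2)^2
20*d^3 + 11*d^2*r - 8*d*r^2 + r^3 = (-5*d + r)*(-4*d + r)*(d + r)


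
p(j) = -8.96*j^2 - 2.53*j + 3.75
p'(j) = -17.92*j - 2.53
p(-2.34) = -39.39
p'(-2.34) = 39.40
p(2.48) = -57.63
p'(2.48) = -46.97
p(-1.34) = -8.95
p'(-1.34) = 21.48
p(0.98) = -7.33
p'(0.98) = -20.09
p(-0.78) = 0.27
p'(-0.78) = 11.45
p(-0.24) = 3.84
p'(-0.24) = 1.77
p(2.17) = -43.93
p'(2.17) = -41.42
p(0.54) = -0.23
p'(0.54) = -12.21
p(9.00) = -744.78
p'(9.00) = -163.81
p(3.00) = -84.48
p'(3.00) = -56.29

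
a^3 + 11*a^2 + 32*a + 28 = (a + 2)^2*(a + 7)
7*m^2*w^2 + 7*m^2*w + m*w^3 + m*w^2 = w*(7*m + w)*(m*w + m)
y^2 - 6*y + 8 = (y - 4)*(y - 2)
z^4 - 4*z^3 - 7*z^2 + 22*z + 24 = (z - 4)*(z - 3)*(z + 1)*(z + 2)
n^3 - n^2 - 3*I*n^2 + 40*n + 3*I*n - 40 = (n - 1)*(n - 8*I)*(n + 5*I)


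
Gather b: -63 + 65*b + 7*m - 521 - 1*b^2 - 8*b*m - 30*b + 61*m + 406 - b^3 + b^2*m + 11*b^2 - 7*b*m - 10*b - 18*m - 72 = -b^3 + b^2*(m + 10) + b*(25 - 15*m) + 50*m - 250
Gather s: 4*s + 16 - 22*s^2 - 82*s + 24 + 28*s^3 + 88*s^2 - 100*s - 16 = 28*s^3 + 66*s^2 - 178*s + 24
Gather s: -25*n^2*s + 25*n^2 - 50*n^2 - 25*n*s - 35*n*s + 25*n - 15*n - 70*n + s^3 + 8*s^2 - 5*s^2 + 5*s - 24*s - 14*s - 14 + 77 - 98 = -25*n^2 - 60*n + s^3 + 3*s^2 + s*(-25*n^2 - 60*n - 33) - 35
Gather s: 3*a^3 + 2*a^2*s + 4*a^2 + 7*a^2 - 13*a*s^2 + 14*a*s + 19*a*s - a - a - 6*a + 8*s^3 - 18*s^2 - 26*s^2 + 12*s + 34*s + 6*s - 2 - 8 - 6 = 3*a^3 + 11*a^2 - 8*a + 8*s^3 + s^2*(-13*a - 44) + s*(2*a^2 + 33*a + 52) - 16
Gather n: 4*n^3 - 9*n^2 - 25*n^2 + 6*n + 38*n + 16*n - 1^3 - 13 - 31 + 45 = 4*n^3 - 34*n^2 + 60*n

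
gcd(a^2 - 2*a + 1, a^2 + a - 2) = a - 1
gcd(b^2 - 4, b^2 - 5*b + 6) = b - 2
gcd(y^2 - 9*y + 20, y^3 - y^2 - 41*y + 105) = y - 5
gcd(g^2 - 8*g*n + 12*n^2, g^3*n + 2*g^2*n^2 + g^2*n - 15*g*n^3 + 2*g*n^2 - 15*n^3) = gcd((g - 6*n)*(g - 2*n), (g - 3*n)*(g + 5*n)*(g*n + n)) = 1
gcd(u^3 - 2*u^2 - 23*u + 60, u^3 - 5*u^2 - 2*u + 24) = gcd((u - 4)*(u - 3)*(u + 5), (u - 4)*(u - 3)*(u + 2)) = u^2 - 7*u + 12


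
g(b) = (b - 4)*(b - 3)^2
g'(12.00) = 225.00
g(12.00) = 648.00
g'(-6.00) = 261.00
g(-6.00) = -810.00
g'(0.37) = 26.01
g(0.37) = -25.11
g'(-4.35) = 176.77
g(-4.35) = -451.09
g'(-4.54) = 185.63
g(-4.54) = -485.51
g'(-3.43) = 136.89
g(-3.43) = -307.19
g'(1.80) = 6.72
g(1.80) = -3.17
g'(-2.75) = 110.69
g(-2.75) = -223.17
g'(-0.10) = 35.03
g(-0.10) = -39.40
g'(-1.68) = 75.07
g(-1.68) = -124.41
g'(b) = (b - 4)*(2*b - 6) + (b - 3)^2 = (b - 3)*(3*b - 11)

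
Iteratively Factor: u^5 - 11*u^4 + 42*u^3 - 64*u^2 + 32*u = (u - 1)*(u^4 - 10*u^3 + 32*u^2 - 32*u) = (u - 4)*(u - 1)*(u^3 - 6*u^2 + 8*u) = u*(u - 4)*(u - 1)*(u^2 - 6*u + 8) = u*(u - 4)*(u - 2)*(u - 1)*(u - 4)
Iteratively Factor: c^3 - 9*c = (c + 3)*(c^2 - 3*c) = (c - 3)*(c + 3)*(c)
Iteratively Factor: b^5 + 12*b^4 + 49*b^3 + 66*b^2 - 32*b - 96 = (b + 2)*(b^4 + 10*b^3 + 29*b^2 + 8*b - 48) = (b + 2)*(b + 4)*(b^3 + 6*b^2 + 5*b - 12) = (b + 2)*(b + 4)^2*(b^2 + 2*b - 3) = (b - 1)*(b + 2)*(b + 4)^2*(b + 3)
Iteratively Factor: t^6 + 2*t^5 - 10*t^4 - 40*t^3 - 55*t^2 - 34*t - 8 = (t + 1)*(t^5 + t^4 - 11*t^3 - 29*t^2 - 26*t - 8) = (t + 1)^2*(t^4 - 11*t^2 - 18*t - 8) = (t + 1)^2*(t + 2)*(t^3 - 2*t^2 - 7*t - 4) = (t - 4)*(t + 1)^2*(t + 2)*(t^2 + 2*t + 1) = (t - 4)*(t + 1)^3*(t + 2)*(t + 1)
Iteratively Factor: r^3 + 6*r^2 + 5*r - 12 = (r - 1)*(r^2 + 7*r + 12) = (r - 1)*(r + 3)*(r + 4)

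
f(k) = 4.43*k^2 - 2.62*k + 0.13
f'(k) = 8.86*k - 2.62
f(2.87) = 29.10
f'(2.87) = 22.81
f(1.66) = 7.99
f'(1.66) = 12.09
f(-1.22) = 9.92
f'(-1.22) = -13.43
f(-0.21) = 0.88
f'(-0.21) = -4.48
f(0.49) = -0.09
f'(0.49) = 1.72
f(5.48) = 118.81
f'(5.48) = 45.93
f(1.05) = 2.26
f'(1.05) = 6.68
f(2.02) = 12.91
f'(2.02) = 15.28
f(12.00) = 606.61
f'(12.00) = 103.70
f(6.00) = 143.89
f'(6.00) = 50.54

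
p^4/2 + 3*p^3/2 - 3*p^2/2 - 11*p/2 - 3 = (p/2 + 1/2)*(p - 2)*(p + 1)*(p + 3)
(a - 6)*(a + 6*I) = a^2 - 6*a + 6*I*a - 36*I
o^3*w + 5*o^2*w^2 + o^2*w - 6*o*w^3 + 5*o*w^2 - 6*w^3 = (o - w)*(o + 6*w)*(o*w + w)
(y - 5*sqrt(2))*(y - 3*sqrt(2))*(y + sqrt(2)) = y^3 - 7*sqrt(2)*y^2 + 14*y + 30*sqrt(2)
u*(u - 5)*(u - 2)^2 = u^4 - 9*u^3 + 24*u^2 - 20*u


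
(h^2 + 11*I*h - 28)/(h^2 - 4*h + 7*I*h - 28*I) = (h + 4*I)/(h - 4)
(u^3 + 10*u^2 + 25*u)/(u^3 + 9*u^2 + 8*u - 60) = u*(u + 5)/(u^2 + 4*u - 12)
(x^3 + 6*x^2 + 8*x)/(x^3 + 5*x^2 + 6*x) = (x + 4)/(x + 3)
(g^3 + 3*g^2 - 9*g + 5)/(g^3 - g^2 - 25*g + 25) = (g - 1)/(g - 5)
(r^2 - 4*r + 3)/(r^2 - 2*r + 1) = (r - 3)/(r - 1)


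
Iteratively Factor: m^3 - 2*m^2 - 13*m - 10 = (m - 5)*(m^2 + 3*m + 2) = (m - 5)*(m + 2)*(m + 1)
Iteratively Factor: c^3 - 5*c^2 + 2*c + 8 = (c - 4)*(c^2 - c - 2) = (c - 4)*(c + 1)*(c - 2)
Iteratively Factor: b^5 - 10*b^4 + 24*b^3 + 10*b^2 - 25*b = (b - 5)*(b^4 - 5*b^3 - b^2 + 5*b) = (b - 5)^2*(b^3 - b) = b*(b - 5)^2*(b^2 - 1) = b*(b - 5)^2*(b + 1)*(b - 1)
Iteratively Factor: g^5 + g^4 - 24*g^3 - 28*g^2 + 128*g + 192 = (g - 4)*(g^4 + 5*g^3 - 4*g^2 - 44*g - 48) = (g - 4)*(g + 2)*(g^3 + 3*g^2 - 10*g - 24) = (g - 4)*(g - 3)*(g + 2)*(g^2 + 6*g + 8) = (g - 4)*(g - 3)*(g + 2)^2*(g + 4)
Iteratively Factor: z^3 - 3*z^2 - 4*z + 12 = (z + 2)*(z^2 - 5*z + 6) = (z - 2)*(z + 2)*(z - 3)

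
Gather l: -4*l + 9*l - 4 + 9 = 5*l + 5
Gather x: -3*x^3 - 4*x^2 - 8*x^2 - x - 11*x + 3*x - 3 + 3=-3*x^3 - 12*x^2 - 9*x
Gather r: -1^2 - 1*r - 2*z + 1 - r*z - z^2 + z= r*(-z - 1) - z^2 - z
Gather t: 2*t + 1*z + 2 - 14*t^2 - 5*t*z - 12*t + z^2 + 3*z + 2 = -14*t^2 + t*(-5*z - 10) + z^2 + 4*z + 4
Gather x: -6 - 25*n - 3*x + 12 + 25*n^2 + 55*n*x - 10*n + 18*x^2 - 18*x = 25*n^2 - 35*n + 18*x^2 + x*(55*n - 21) + 6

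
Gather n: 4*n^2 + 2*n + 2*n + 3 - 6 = 4*n^2 + 4*n - 3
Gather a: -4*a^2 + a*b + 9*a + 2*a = -4*a^2 + a*(b + 11)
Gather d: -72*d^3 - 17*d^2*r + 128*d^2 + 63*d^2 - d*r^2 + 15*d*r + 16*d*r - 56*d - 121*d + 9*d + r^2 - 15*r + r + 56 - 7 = -72*d^3 + d^2*(191 - 17*r) + d*(-r^2 + 31*r - 168) + r^2 - 14*r + 49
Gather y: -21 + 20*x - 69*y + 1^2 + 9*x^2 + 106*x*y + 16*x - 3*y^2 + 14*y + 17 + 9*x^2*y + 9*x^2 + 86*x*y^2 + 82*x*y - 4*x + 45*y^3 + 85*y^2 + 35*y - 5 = 18*x^2 + 32*x + 45*y^3 + y^2*(86*x + 82) + y*(9*x^2 + 188*x - 20) - 8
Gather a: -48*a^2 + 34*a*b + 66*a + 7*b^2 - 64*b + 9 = -48*a^2 + a*(34*b + 66) + 7*b^2 - 64*b + 9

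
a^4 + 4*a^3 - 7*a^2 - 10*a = a*(a - 2)*(a + 1)*(a + 5)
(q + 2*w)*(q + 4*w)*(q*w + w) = q^3*w + 6*q^2*w^2 + q^2*w + 8*q*w^3 + 6*q*w^2 + 8*w^3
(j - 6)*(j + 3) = j^2 - 3*j - 18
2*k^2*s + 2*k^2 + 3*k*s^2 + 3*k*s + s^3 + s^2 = (k + s)*(2*k + s)*(s + 1)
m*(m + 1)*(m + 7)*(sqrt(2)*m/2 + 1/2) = sqrt(2)*m^4/2 + m^3/2 + 4*sqrt(2)*m^3 + 4*m^2 + 7*sqrt(2)*m^2/2 + 7*m/2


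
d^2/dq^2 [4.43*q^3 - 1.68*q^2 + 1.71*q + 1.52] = 26.58*q - 3.36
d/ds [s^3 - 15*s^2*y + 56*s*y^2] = 3*s^2 - 30*s*y + 56*y^2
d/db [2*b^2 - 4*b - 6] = 4*b - 4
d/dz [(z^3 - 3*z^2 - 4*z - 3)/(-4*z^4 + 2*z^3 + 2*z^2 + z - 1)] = (4*z^6 - 24*z^5 - 40*z^4 - 30*z^3 + 20*z^2 + 18*z + 7)/(16*z^8 - 16*z^7 - 12*z^6 + 16*z^4 - 3*z^2 - 2*z + 1)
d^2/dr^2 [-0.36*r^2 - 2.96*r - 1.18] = -0.720000000000000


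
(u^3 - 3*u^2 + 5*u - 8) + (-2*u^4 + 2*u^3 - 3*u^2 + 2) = -2*u^4 + 3*u^3 - 6*u^2 + 5*u - 6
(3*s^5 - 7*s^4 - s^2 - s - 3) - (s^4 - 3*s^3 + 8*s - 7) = 3*s^5 - 8*s^4 + 3*s^3 - s^2 - 9*s + 4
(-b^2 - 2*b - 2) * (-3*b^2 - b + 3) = 3*b^4 + 7*b^3 + 5*b^2 - 4*b - 6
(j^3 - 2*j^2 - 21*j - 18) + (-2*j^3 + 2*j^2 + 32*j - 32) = -j^3 + 11*j - 50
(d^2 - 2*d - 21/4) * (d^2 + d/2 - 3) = d^4 - 3*d^3/2 - 37*d^2/4 + 27*d/8 + 63/4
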